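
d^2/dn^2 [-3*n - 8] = 0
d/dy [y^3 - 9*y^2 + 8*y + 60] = 3*y^2 - 18*y + 8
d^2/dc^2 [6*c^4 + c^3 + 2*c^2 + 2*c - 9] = 72*c^2 + 6*c + 4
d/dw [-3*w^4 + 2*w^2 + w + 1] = -12*w^3 + 4*w + 1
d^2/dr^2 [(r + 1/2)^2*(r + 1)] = 6*r + 4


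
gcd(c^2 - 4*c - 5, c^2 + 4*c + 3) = c + 1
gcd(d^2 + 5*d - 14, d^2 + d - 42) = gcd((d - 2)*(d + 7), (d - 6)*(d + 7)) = d + 7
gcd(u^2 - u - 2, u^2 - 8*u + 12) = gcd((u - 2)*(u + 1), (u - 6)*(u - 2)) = u - 2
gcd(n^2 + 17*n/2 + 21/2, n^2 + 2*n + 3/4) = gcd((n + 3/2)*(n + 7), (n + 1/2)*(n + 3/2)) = n + 3/2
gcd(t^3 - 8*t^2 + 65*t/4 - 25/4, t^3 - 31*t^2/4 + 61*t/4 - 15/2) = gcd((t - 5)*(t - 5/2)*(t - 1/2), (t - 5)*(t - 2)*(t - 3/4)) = t - 5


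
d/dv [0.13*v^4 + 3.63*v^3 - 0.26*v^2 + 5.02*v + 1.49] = 0.52*v^3 + 10.89*v^2 - 0.52*v + 5.02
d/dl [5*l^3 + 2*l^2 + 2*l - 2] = 15*l^2 + 4*l + 2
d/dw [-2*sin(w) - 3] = -2*cos(w)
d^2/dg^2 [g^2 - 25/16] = 2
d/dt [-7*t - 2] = -7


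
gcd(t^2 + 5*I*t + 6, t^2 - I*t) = t - I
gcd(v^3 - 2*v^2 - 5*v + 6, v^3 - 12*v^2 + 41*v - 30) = v - 1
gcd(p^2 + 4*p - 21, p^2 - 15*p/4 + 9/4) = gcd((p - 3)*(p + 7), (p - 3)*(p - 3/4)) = p - 3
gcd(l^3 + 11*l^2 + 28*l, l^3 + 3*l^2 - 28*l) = l^2 + 7*l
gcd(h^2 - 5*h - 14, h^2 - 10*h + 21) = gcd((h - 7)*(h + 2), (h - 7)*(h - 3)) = h - 7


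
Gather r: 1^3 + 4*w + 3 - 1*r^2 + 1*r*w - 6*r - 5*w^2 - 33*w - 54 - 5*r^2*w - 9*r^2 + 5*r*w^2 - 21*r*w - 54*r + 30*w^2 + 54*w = r^2*(-5*w - 10) + r*(5*w^2 - 20*w - 60) + 25*w^2 + 25*w - 50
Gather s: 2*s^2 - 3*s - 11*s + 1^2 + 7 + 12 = 2*s^2 - 14*s + 20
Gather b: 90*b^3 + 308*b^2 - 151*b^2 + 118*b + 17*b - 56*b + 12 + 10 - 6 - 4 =90*b^3 + 157*b^2 + 79*b + 12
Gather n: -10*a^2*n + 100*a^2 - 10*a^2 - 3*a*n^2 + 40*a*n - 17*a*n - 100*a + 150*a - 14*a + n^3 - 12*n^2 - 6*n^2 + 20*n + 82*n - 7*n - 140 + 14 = 90*a^2 + 36*a + n^3 + n^2*(-3*a - 18) + n*(-10*a^2 + 23*a + 95) - 126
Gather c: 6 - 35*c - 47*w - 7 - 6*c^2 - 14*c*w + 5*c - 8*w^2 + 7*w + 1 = -6*c^2 + c*(-14*w - 30) - 8*w^2 - 40*w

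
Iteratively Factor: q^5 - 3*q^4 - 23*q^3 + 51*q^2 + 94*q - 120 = (q - 1)*(q^4 - 2*q^3 - 25*q^2 + 26*q + 120) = (q - 1)*(q + 2)*(q^3 - 4*q^2 - 17*q + 60) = (q - 3)*(q - 1)*(q + 2)*(q^2 - q - 20) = (q - 5)*(q - 3)*(q - 1)*(q + 2)*(q + 4)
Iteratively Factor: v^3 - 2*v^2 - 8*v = (v + 2)*(v^2 - 4*v) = (v - 4)*(v + 2)*(v)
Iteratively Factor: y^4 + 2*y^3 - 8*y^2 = (y)*(y^3 + 2*y^2 - 8*y) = y*(y - 2)*(y^2 + 4*y) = y*(y - 2)*(y + 4)*(y)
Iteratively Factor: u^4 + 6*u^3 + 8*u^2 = (u)*(u^3 + 6*u^2 + 8*u) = u*(u + 4)*(u^2 + 2*u) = u*(u + 2)*(u + 4)*(u)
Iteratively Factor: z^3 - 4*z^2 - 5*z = (z - 5)*(z^2 + z) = z*(z - 5)*(z + 1)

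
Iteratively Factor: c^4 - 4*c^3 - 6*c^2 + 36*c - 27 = (c - 3)*(c^3 - c^2 - 9*c + 9) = (c - 3)^2*(c^2 + 2*c - 3) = (c - 3)^2*(c + 3)*(c - 1)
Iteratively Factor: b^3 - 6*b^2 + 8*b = (b - 4)*(b^2 - 2*b) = (b - 4)*(b - 2)*(b)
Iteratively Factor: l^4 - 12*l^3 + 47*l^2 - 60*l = (l - 5)*(l^3 - 7*l^2 + 12*l) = (l - 5)*(l - 3)*(l^2 - 4*l) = (l - 5)*(l - 4)*(l - 3)*(l)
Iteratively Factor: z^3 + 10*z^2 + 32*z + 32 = (z + 2)*(z^2 + 8*z + 16) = (z + 2)*(z + 4)*(z + 4)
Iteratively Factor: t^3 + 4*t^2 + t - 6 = (t + 2)*(t^2 + 2*t - 3) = (t + 2)*(t + 3)*(t - 1)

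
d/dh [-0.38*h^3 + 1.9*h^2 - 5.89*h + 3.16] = -1.14*h^2 + 3.8*h - 5.89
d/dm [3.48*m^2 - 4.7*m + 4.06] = 6.96*m - 4.7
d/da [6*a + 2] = 6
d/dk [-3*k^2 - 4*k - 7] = -6*k - 4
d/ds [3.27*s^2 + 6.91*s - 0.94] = 6.54*s + 6.91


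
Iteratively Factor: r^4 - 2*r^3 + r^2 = (r)*(r^3 - 2*r^2 + r) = r*(r - 1)*(r^2 - r) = r*(r - 1)^2*(r)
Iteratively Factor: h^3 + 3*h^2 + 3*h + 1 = (h + 1)*(h^2 + 2*h + 1) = (h + 1)^2*(h + 1)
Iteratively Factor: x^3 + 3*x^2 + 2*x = (x + 2)*(x^2 + x) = (x + 1)*(x + 2)*(x)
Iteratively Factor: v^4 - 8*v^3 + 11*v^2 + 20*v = (v - 4)*(v^3 - 4*v^2 - 5*v) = (v - 4)*(v + 1)*(v^2 - 5*v) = v*(v - 4)*(v + 1)*(v - 5)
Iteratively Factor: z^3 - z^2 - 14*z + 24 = (z - 3)*(z^2 + 2*z - 8) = (z - 3)*(z + 4)*(z - 2)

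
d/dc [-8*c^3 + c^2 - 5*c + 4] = -24*c^2 + 2*c - 5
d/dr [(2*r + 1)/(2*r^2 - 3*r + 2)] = (-4*r^2 - 4*r + 7)/(4*r^4 - 12*r^3 + 17*r^2 - 12*r + 4)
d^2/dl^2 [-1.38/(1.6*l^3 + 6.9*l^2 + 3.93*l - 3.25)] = ((13.248*l + 19.044)*(1.6*l^3 + 6.9*l^2 + 3.93*l - 3.25) - 1.38*(4.8*l^2 + 13.8*l + 3.93)*(9.6*l^2 + 27.6*l + 7.86))/(1.6*l^3 + 6.9*l^2 + 3.93*l - 3.25)^3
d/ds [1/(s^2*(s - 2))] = (4 - 3*s)/(s^3*(s^2 - 4*s + 4))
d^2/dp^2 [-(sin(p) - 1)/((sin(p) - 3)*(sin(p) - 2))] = (sin(p)^5 + sin(p)^4 - 23*sin(p)^3 + 35*sin(p)^2 + 12*sin(p) - 22)/((sin(p) - 3)^3*(sin(p) - 2)^3)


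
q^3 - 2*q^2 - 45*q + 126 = (q - 6)*(q - 3)*(q + 7)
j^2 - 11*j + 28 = (j - 7)*(j - 4)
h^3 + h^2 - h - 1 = (h - 1)*(h + 1)^2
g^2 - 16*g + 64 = (g - 8)^2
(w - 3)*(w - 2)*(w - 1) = w^3 - 6*w^2 + 11*w - 6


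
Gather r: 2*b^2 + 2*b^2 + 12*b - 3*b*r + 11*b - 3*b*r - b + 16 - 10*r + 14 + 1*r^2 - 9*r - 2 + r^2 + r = 4*b^2 + 22*b + 2*r^2 + r*(-6*b - 18) + 28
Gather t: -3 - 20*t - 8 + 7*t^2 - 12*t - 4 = 7*t^2 - 32*t - 15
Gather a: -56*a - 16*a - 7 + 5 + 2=-72*a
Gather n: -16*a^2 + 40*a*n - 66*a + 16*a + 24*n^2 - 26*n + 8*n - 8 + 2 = -16*a^2 - 50*a + 24*n^2 + n*(40*a - 18) - 6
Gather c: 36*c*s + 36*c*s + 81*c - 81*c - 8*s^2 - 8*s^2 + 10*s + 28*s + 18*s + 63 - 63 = 72*c*s - 16*s^2 + 56*s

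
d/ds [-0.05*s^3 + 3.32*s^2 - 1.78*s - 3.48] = -0.15*s^2 + 6.64*s - 1.78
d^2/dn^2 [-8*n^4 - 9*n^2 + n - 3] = -96*n^2 - 18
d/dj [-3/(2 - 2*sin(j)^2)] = -3*sin(j)/cos(j)^3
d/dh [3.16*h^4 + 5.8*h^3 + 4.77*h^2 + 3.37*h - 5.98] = 12.64*h^3 + 17.4*h^2 + 9.54*h + 3.37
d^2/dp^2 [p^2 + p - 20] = 2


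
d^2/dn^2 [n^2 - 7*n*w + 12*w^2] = 2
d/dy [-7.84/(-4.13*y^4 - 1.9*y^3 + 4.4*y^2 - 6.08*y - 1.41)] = (-129.5168*y^3 - 44.688*y^2 + 68.992*y - 47.6672)/(4.13*y^4 + 1.9*y^3 - 4.4*y^2 + 6.08*y + 1.41)^2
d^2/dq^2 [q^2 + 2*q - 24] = 2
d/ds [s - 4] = 1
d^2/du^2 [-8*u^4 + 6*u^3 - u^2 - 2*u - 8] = -96*u^2 + 36*u - 2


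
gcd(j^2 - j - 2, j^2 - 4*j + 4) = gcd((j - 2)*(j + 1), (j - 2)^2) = j - 2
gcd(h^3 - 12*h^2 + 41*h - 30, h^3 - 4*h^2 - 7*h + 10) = h^2 - 6*h + 5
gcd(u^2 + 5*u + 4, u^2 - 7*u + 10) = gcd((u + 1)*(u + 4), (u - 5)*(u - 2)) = 1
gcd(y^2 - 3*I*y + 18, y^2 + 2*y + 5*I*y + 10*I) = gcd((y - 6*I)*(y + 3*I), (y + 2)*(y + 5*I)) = 1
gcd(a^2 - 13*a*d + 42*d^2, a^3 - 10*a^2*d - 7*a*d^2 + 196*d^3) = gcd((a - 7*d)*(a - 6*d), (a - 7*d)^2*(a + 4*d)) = a - 7*d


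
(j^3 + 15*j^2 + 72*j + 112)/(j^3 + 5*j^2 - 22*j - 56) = (j^2 + 8*j + 16)/(j^2 - 2*j - 8)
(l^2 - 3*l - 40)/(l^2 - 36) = (l^2 - 3*l - 40)/(l^2 - 36)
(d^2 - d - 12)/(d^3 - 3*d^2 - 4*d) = (d + 3)/(d*(d + 1))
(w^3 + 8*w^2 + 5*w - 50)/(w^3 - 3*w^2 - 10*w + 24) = (w^2 + 10*w + 25)/(w^2 - w - 12)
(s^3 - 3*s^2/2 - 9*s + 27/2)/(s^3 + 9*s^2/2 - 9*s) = (s^2 - 9)/(s*(s + 6))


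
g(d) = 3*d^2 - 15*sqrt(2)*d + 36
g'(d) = 6*d - 15*sqrt(2)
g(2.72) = 0.50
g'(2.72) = -4.89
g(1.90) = 6.52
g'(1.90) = -9.81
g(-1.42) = 72.17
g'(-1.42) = -29.73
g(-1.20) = 65.78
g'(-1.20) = -28.41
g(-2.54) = 109.24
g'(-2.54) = -36.45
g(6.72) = 28.92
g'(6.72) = 19.11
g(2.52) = 1.59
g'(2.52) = -6.09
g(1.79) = 7.64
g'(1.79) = -10.47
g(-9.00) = 469.92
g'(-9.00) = -75.21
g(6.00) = 16.72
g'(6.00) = 14.79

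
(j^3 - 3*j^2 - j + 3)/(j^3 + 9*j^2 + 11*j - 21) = (j^2 - 2*j - 3)/(j^2 + 10*j + 21)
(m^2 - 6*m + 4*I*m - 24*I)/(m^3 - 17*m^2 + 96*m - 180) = (m + 4*I)/(m^2 - 11*m + 30)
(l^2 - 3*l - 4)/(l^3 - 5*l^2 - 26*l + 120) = (l + 1)/(l^2 - l - 30)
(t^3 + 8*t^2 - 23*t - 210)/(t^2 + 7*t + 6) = (t^2 + 2*t - 35)/(t + 1)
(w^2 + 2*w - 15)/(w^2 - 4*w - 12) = (-w^2 - 2*w + 15)/(-w^2 + 4*w + 12)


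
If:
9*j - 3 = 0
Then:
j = 1/3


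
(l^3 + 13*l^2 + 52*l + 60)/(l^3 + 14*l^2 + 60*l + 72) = (l + 5)/(l + 6)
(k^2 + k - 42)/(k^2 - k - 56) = (k - 6)/(k - 8)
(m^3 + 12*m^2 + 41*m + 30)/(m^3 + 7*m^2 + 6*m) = (m + 5)/m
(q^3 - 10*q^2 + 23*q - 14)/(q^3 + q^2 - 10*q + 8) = (q - 7)/(q + 4)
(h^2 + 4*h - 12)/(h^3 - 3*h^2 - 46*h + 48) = (h - 2)/(h^2 - 9*h + 8)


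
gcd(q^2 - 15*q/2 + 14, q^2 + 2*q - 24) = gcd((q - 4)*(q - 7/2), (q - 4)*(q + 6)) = q - 4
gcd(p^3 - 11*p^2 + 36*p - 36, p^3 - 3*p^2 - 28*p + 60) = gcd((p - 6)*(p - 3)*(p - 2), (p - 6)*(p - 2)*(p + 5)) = p^2 - 8*p + 12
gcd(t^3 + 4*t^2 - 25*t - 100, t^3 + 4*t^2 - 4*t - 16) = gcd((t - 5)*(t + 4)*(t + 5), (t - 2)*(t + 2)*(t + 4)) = t + 4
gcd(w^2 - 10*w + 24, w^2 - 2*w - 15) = 1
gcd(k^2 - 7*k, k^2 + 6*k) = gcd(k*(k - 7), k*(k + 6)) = k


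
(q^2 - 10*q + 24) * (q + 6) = q^3 - 4*q^2 - 36*q + 144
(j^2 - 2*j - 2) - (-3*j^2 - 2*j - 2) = 4*j^2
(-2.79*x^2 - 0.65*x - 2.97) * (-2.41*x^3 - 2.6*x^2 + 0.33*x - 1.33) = 6.7239*x^5 + 8.8205*x^4 + 7.927*x^3 + 11.2182*x^2 - 0.1156*x + 3.9501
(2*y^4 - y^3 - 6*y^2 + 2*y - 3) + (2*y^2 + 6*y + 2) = 2*y^4 - y^3 - 4*y^2 + 8*y - 1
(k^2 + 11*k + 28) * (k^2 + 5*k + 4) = k^4 + 16*k^3 + 87*k^2 + 184*k + 112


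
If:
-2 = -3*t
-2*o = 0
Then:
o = 0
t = 2/3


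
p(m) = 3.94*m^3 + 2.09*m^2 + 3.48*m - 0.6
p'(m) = 11.82*m^2 + 4.18*m + 3.48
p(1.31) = 16.40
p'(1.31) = 29.24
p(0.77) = 5.12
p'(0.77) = 13.71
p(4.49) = 413.80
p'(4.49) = 260.54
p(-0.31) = -1.60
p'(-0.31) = 3.32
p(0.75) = 4.85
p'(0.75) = 13.26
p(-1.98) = -29.88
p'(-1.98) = 41.54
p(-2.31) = -46.05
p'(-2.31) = 56.90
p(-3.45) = -149.52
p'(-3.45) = 129.75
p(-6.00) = -797.28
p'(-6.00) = 403.92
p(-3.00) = -98.61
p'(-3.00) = 97.32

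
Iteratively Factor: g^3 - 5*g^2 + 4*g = (g)*(g^2 - 5*g + 4) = g*(g - 4)*(g - 1)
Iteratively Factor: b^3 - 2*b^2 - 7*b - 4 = (b + 1)*(b^2 - 3*b - 4) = (b - 4)*(b + 1)*(b + 1)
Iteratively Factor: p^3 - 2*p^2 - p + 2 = (p + 1)*(p^2 - 3*p + 2) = (p - 2)*(p + 1)*(p - 1)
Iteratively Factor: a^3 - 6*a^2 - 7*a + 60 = (a + 3)*(a^2 - 9*a + 20) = (a - 4)*(a + 3)*(a - 5)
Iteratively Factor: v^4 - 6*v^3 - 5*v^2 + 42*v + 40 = (v - 5)*(v^3 - v^2 - 10*v - 8) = (v - 5)*(v - 4)*(v^2 + 3*v + 2) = (v - 5)*(v - 4)*(v + 1)*(v + 2)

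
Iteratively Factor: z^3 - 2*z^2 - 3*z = (z + 1)*(z^2 - 3*z) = z*(z + 1)*(z - 3)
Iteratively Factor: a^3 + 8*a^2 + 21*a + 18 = (a + 3)*(a^2 + 5*a + 6) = (a + 3)^2*(a + 2)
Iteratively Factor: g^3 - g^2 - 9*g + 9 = (g + 3)*(g^2 - 4*g + 3) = (g - 1)*(g + 3)*(g - 3)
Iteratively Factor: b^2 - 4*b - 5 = (b + 1)*(b - 5)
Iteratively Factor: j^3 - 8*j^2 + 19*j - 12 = (j - 1)*(j^2 - 7*j + 12) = (j - 3)*(j - 1)*(j - 4)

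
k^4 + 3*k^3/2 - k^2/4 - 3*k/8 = k*(k - 1/2)*(k + 1/2)*(k + 3/2)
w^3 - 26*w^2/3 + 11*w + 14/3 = (w - 7)*(w - 2)*(w + 1/3)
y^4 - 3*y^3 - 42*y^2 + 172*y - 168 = (y - 6)*(y - 2)^2*(y + 7)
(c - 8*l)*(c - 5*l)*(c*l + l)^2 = c^4*l^2 - 13*c^3*l^3 + 2*c^3*l^2 + 40*c^2*l^4 - 26*c^2*l^3 + c^2*l^2 + 80*c*l^4 - 13*c*l^3 + 40*l^4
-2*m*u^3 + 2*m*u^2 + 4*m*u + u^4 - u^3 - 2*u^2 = u*(-2*m + u)*(u - 2)*(u + 1)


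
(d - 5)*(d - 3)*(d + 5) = d^3 - 3*d^2 - 25*d + 75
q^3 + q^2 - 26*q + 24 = (q - 4)*(q - 1)*(q + 6)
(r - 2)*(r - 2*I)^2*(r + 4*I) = r^4 - 2*r^3 + 12*r^2 - 24*r - 16*I*r + 32*I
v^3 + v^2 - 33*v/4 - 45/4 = (v - 3)*(v + 3/2)*(v + 5/2)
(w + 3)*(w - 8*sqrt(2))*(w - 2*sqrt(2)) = w^3 - 10*sqrt(2)*w^2 + 3*w^2 - 30*sqrt(2)*w + 32*w + 96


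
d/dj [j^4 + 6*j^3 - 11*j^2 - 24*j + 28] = 4*j^3 + 18*j^2 - 22*j - 24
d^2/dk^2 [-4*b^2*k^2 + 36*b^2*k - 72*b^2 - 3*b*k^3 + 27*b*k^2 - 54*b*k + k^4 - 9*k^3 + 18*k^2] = -8*b^2 - 18*b*k + 54*b + 12*k^2 - 54*k + 36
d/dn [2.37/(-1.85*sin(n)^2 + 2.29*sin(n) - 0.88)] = (8.769*sin(n) - 5.4273)*cos(n)/(1.85*sin(n)^2 - 2.29*sin(n) + 0.88)^2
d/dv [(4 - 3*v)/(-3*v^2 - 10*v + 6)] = (-9*v^2 + 24*v + 22)/(9*v^4 + 60*v^3 + 64*v^2 - 120*v + 36)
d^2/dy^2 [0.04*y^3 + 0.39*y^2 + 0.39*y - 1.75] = 0.24*y + 0.78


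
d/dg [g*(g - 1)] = 2*g - 1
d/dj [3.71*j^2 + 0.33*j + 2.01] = 7.42*j + 0.33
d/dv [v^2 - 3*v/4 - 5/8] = 2*v - 3/4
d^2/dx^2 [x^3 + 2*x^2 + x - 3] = 6*x + 4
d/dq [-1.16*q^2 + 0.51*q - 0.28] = 0.51 - 2.32*q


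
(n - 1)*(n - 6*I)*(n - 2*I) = n^3 - n^2 - 8*I*n^2 - 12*n + 8*I*n + 12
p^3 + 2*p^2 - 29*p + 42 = (p - 3)*(p - 2)*(p + 7)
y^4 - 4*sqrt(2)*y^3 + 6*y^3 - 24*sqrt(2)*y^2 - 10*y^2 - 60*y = y*(y + 6)*(y - 5*sqrt(2))*(y + sqrt(2))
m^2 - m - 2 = (m - 2)*(m + 1)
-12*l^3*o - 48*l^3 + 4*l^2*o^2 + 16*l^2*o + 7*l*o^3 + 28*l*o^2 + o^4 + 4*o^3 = (-l + o)*(2*l + o)*(6*l + o)*(o + 4)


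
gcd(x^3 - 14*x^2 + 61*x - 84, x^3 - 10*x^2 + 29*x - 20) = x - 4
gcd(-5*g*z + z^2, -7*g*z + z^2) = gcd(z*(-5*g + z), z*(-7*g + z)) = z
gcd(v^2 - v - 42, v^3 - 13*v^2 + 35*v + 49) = v - 7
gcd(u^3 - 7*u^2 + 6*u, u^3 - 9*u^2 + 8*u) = u^2 - u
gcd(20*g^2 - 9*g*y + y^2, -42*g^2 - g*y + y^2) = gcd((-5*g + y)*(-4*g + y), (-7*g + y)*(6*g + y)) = 1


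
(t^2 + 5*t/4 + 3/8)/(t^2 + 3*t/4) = (t + 1/2)/t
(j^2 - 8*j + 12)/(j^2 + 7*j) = (j^2 - 8*j + 12)/(j*(j + 7))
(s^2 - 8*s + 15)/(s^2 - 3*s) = (s - 5)/s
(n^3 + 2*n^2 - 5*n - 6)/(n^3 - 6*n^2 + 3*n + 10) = (n + 3)/(n - 5)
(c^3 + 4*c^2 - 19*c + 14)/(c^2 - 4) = (c^2 + 6*c - 7)/(c + 2)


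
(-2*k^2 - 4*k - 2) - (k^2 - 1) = -3*k^2 - 4*k - 1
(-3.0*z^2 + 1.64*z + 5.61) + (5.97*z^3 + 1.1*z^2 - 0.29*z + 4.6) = 5.97*z^3 - 1.9*z^2 + 1.35*z + 10.21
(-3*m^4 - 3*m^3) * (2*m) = -6*m^5 - 6*m^4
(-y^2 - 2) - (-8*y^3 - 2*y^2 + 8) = 8*y^3 + y^2 - 10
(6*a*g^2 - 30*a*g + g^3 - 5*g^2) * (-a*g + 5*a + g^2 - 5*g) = -6*a^2*g^3 + 60*a^2*g^2 - 150*a^2*g + 5*a*g^4 - 50*a*g^3 + 125*a*g^2 + g^5 - 10*g^4 + 25*g^3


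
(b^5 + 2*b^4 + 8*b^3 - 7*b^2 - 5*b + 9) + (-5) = b^5 + 2*b^4 + 8*b^3 - 7*b^2 - 5*b + 4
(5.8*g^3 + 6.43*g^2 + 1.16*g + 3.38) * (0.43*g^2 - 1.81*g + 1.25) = 2.494*g^5 - 7.7331*g^4 - 3.8895*g^3 + 7.3913*g^2 - 4.6678*g + 4.225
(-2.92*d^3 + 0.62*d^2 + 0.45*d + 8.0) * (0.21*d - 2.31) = -0.6132*d^4 + 6.8754*d^3 - 1.3377*d^2 + 0.6405*d - 18.48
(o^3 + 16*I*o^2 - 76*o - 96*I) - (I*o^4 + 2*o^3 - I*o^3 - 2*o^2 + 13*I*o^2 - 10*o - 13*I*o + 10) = -I*o^4 - o^3 + I*o^3 + 2*o^2 + 3*I*o^2 - 66*o + 13*I*o - 10 - 96*I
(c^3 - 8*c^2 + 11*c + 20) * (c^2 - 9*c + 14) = c^5 - 17*c^4 + 97*c^3 - 191*c^2 - 26*c + 280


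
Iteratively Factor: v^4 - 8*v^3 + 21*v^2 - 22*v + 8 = (v - 1)*(v^3 - 7*v^2 + 14*v - 8) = (v - 4)*(v - 1)*(v^2 - 3*v + 2) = (v - 4)*(v - 1)^2*(v - 2)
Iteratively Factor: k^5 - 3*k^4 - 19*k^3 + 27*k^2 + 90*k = (k + 2)*(k^4 - 5*k^3 - 9*k^2 + 45*k) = (k - 5)*(k + 2)*(k^3 - 9*k) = (k - 5)*(k - 3)*(k + 2)*(k^2 + 3*k) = k*(k - 5)*(k - 3)*(k + 2)*(k + 3)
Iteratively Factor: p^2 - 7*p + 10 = (p - 2)*(p - 5)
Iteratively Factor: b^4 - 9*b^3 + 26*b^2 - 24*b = (b)*(b^3 - 9*b^2 + 26*b - 24) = b*(b - 2)*(b^2 - 7*b + 12) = b*(b - 4)*(b - 2)*(b - 3)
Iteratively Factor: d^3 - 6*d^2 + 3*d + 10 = (d - 2)*(d^2 - 4*d - 5) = (d - 2)*(d + 1)*(d - 5)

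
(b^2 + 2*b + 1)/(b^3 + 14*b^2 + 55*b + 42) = (b + 1)/(b^2 + 13*b + 42)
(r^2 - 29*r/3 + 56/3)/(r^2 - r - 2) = (-r^2 + 29*r/3 - 56/3)/(-r^2 + r + 2)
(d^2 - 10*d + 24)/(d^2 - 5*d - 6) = (d - 4)/(d + 1)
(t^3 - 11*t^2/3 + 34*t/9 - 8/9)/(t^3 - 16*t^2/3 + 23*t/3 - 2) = (t - 4/3)/(t - 3)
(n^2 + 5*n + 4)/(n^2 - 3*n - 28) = (n + 1)/(n - 7)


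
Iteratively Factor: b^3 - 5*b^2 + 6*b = (b - 2)*(b^2 - 3*b) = (b - 3)*(b - 2)*(b)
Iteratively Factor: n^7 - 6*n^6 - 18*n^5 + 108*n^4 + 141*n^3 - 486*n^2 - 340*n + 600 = (n + 2)*(n^6 - 8*n^5 - 2*n^4 + 112*n^3 - 83*n^2 - 320*n + 300) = (n - 2)*(n + 2)*(n^5 - 6*n^4 - 14*n^3 + 84*n^2 + 85*n - 150) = (n - 2)*(n + 2)^2*(n^4 - 8*n^3 + 2*n^2 + 80*n - 75) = (n - 5)*(n - 2)*(n + 2)^2*(n^3 - 3*n^2 - 13*n + 15) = (n - 5)*(n - 2)*(n + 2)^2*(n + 3)*(n^2 - 6*n + 5) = (n - 5)^2*(n - 2)*(n + 2)^2*(n + 3)*(n - 1)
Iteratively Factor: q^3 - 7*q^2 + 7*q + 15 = (q + 1)*(q^2 - 8*q + 15) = (q - 5)*(q + 1)*(q - 3)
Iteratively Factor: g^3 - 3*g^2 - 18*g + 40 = (g - 5)*(g^2 + 2*g - 8) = (g - 5)*(g + 4)*(g - 2)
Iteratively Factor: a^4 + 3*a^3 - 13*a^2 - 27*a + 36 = (a - 1)*(a^3 + 4*a^2 - 9*a - 36) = (a - 3)*(a - 1)*(a^2 + 7*a + 12) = (a - 3)*(a - 1)*(a + 3)*(a + 4)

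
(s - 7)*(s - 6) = s^2 - 13*s + 42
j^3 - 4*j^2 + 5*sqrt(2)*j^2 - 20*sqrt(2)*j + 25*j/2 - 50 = (j - 4)*(j + 5*sqrt(2)/2)^2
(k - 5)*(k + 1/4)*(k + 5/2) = k^3 - 9*k^2/4 - 105*k/8 - 25/8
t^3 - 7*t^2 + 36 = (t - 6)*(t - 3)*(t + 2)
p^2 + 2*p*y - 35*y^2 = (p - 5*y)*(p + 7*y)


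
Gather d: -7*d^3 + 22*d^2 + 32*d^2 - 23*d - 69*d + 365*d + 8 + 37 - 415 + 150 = -7*d^3 + 54*d^2 + 273*d - 220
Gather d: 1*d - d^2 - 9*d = -d^2 - 8*d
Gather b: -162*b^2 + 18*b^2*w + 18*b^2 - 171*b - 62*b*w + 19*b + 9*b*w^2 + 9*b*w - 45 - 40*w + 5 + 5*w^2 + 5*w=b^2*(18*w - 144) + b*(9*w^2 - 53*w - 152) + 5*w^2 - 35*w - 40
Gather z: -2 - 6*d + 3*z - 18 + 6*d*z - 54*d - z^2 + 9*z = -60*d - z^2 + z*(6*d + 12) - 20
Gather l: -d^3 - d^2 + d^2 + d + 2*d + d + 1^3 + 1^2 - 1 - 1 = -d^3 + 4*d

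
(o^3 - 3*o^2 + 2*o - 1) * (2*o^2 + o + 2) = 2*o^5 - 5*o^4 + 3*o^3 - 6*o^2 + 3*o - 2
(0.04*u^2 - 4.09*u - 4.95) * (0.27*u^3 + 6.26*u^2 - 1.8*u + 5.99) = 0.0108*u^5 - 0.8539*u^4 - 27.0119*u^3 - 23.3854*u^2 - 15.5891*u - 29.6505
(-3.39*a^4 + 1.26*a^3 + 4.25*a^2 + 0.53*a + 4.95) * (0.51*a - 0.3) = -1.7289*a^5 + 1.6596*a^4 + 1.7895*a^3 - 1.0047*a^2 + 2.3655*a - 1.485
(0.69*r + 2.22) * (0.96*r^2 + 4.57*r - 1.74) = 0.6624*r^3 + 5.2845*r^2 + 8.9448*r - 3.8628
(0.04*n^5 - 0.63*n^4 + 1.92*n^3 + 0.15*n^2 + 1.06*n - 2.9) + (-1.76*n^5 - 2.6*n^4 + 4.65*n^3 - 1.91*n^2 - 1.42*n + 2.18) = -1.72*n^5 - 3.23*n^4 + 6.57*n^3 - 1.76*n^2 - 0.36*n - 0.72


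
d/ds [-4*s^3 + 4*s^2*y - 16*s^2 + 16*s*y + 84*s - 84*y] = -12*s^2 + 8*s*y - 32*s + 16*y + 84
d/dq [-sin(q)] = -cos(q)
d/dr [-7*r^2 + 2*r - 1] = 2 - 14*r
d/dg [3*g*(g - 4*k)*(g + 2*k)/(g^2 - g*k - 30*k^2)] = 3*(g^4 - 2*g^3*k - 80*g^2*k^2 + 120*g*k^3 + 240*k^4)/(g^4 - 2*g^3*k - 59*g^2*k^2 + 60*g*k^3 + 900*k^4)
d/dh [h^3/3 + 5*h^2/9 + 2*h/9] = h^2 + 10*h/9 + 2/9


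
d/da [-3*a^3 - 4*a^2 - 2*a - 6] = -9*a^2 - 8*a - 2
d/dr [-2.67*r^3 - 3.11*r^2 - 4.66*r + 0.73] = -8.01*r^2 - 6.22*r - 4.66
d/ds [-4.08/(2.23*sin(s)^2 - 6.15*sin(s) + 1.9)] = (18.1968*sin(s) - 25.092)*cos(s)/(2.23*sin(s)^2 - 6.15*sin(s) + 1.9)^2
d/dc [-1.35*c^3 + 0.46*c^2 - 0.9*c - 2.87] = -4.05*c^2 + 0.92*c - 0.9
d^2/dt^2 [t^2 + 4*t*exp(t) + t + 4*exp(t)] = 4*t*exp(t) + 12*exp(t) + 2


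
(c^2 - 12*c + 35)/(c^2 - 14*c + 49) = (c - 5)/(c - 7)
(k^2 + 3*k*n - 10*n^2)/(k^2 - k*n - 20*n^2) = (-k^2 - 3*k*n + 10*n^2)/(-k^2 + k*n + 20*n^2)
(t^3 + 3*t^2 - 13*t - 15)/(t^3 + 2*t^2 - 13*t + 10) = (t^2 - 2*t - 3)/(t^2 - 3*t + 2)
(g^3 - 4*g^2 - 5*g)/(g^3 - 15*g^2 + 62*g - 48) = g*(g^2 - 4*g - 5)/(g^3 - 15*g^2 + 62*g - 48)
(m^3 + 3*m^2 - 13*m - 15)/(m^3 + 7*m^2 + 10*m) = (m^2 - 2*m - 3)/(m*(m + 2))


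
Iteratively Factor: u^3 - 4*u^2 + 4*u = (u - 2)*(u^2 - 2*u) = u*(u - 2)*(u - 2)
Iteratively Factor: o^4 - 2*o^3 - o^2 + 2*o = (o)*(o^3 - 2*o^2 - o + 2) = o*(o + 1)*(o^2 - 3*o + 2) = o*(o - 2)*(o + 1)*(o - 1)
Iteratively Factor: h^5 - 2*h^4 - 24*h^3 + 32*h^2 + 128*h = (h - 4)*(h^4 + 2*h^3 - 16*h^2 - 32*h) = (h - 4)*(h + 2)*(h^3 - 16*h) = (h - 4)^2*(h + 2)*(h^2 + 4*h) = h*(h - 4)^2*(h + 2)*(h + 4)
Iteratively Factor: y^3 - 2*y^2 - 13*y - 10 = (y + 1)*(y^2 - 3*y - 10) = (y + 1)*(y + 2)*(y - 5)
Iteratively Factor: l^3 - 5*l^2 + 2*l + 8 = (l - 2)*(l^2 - 3*l - 4) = (l - 4)*(l - 2)*(l + 1)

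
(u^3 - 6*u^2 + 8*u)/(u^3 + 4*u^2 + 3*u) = (u^2 - 6*u + 8)/(u^2 + 4*u + 3)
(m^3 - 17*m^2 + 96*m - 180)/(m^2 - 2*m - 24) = (m^2 - 11*m + 30)/(m + 4)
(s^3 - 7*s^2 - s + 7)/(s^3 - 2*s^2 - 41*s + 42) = (s + 1)/(s + 6)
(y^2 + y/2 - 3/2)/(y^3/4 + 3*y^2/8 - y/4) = 4*(2*y^2 + y - 3)/(y*(2*y^2 + 3*y - 2))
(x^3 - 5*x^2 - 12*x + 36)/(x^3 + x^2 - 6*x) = (x - 6)/x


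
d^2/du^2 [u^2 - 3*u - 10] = 2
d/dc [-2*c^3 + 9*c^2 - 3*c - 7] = -6*c^2 + 18*c - 3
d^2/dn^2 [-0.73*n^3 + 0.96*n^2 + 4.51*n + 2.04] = 1.92 - 4.38*n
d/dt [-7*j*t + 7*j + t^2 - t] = -7*j + 2*t - 1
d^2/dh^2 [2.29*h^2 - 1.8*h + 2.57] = 4.58000000000000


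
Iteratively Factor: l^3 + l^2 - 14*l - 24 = (l + 3)*(l^2 - 2*l - 8) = (l + 2)*(l + 3)*(l - 4)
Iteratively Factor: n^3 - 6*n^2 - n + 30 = (n - 3)*(n^2 - 3*n - 10) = (n - 5)*(n - 3)*(n + 2)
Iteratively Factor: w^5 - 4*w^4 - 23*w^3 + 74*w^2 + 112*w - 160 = (w + 2)*(w^4 - 6*w^3 - 11*w^2 + 96*w - 80) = (w - 5)*(w + 2)*(w^3 - w^2 - 16*w + 16) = (w - 5)*(w + 2)*(w + 4)*(w^2 - 5*w + 4) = (w - 5)*(w - 4)*(w + 2)*(w + 4)*(w - 1)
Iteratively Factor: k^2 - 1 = (k - 1)*(k + 1)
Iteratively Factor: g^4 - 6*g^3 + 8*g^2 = (g - 4)*(g^3 - 2*g^2) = g*(g - 4)*(g^2 - 2*g) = g^2*(g - 4)*(g - 2)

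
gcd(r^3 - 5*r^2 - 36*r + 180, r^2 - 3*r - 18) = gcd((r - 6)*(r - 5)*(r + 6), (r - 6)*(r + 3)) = r - 6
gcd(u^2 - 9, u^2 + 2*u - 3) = u + 3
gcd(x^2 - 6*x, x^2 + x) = x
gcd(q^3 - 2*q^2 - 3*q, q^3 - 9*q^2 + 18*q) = q^2 - 3*q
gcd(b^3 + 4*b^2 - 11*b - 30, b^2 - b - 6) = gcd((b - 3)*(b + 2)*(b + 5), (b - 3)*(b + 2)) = b^2 - b - 6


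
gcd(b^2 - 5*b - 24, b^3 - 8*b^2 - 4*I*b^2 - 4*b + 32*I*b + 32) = b - 8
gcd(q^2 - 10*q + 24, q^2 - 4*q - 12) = q - 6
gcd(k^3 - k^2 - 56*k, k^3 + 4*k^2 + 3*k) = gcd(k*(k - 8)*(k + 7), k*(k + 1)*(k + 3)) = k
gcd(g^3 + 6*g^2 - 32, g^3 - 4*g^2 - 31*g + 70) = g - 2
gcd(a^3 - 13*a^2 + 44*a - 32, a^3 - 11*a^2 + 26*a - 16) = a^2 - 9*a + 8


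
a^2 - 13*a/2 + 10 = (a - 4)*(a - 5/2)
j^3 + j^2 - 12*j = j*(j - 3)*(j + 4)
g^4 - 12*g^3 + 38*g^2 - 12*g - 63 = (g - 7)*(g - 3)^2*(g + 1)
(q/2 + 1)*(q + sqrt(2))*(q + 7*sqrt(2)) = q^3/2 + q^2 + 4*sqrt(2)*q^2 + 7*q + 8*sqrt(2)*q + 14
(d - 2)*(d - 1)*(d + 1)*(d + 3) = d^4 + d^3 - 7*d^2 - d + 6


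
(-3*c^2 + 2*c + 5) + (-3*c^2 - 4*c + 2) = -6*c^2 - 2*c + 7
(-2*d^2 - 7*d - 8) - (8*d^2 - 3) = -10*d^2 - 7*d - 5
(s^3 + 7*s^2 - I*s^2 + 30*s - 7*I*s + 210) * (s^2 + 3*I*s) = s^5 + 7*s^4 + 2*I*s^4 + 33*s^3 + 14*I*s^3 + 231*s^2 + 90*I*s^2 + 630*I*s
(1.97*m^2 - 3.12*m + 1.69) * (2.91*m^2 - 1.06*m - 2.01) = 5.7327*m^4 - 11.1674*m^3 + 4.2654*m^2 + 4.4798*m - 3.3969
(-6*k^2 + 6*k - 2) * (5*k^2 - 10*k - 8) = -30*k^4 + 90*k^3 - 22*k^2 - 28*k + 16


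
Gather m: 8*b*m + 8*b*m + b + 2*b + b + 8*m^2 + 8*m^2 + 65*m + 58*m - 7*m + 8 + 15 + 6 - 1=4*b + 16*m^2 + m*(16*b + 116) + 28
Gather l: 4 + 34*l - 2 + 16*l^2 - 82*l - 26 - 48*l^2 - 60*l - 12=-32*l^2 - 108*l - 36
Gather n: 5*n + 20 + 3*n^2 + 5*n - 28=3*n^2 + 10*n - 8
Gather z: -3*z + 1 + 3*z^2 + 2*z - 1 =3*z^2 - z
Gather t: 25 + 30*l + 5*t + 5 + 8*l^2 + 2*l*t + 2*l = 8*l^2 + 32*l + t*(2*l + 5) + 30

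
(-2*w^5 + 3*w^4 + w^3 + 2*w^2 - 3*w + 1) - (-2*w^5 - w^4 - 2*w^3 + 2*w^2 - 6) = 4*w^4 + 3*w^3 - 3*w + 7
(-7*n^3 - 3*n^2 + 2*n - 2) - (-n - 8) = -7*n^3 - 3*n^2 + 3*n + 6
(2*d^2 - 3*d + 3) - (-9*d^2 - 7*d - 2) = 11*d^2 + 4*d + 5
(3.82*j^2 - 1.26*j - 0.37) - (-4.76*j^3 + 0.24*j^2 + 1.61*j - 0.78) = 4.76*j^3 + 3.58*j^2 - 2.87*j + 0.41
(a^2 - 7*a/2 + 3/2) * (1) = a^2 - 7*a/2 + 3/2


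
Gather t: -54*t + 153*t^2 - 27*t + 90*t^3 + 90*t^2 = 90*t^3 + 243*t^2 - 81*t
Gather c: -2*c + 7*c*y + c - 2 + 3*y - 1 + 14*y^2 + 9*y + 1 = c*(7*y - 1) + 14*y^2 + 12*y - 2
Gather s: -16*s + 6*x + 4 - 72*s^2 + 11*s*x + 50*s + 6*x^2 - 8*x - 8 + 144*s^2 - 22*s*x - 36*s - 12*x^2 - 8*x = 72*s^2 + s*(-11*x - 2) - 6*x^2 - 10*x - 4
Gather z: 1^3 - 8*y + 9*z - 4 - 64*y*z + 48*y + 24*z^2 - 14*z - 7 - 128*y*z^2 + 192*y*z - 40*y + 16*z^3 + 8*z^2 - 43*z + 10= 16*z^3 + z^2*(32 - 128*y) + z*(128*y - 48)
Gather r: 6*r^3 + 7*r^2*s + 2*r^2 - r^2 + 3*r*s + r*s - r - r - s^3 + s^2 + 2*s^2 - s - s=6*r^3 + r^2*(7*s + 1) + r*(4*s - 2) - s^3 + 3*s^2 - 2*s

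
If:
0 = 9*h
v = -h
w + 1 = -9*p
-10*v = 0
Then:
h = 0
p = -w/9 - 1/9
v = 0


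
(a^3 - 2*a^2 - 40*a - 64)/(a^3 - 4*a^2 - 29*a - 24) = (a^2 + 6*a + 8)/(a^2 + 4*a + 3)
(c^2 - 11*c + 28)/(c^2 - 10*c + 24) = (c - 7)/(c - 6)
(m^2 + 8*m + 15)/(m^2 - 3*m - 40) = (m + 3)/(m - 8)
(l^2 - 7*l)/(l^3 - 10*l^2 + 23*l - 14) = l/(l^2 - 3*l + 2)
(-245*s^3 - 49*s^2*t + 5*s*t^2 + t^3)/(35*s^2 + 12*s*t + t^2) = -7*s + t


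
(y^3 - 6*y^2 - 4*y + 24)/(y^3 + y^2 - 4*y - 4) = (y - 6)/(y + 1)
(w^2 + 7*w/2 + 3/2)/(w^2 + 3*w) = (w + 1/2)/w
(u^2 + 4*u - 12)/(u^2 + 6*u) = (u - 2)/u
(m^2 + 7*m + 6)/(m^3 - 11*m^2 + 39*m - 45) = (m^2 + 7*m + 6)/(m^3 - 11*m^2 + 39*m - 45)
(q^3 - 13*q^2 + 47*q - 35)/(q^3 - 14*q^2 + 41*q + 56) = (q^2 - 6*q + 5)/(q^2 - 7*q - 8)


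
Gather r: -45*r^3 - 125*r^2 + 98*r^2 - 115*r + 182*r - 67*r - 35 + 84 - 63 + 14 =-45*r^3 - 27*r^2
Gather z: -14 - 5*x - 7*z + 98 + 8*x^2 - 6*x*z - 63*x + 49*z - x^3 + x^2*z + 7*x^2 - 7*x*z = -x^3 + 15*x^2 - 68*x + z*(x^2 - 13*x + 42) + 84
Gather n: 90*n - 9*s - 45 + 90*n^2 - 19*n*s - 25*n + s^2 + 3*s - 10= 90*n^2 + n*(65 - 19*s) + s^2 - 6*s - 55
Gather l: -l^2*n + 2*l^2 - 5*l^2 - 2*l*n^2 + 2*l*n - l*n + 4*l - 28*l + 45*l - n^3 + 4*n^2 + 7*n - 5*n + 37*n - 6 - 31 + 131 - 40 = l^2*(-n - 3) + l*(-2*n^2 + n + 21) - n^3 + 4*n^2 + 39*n + 54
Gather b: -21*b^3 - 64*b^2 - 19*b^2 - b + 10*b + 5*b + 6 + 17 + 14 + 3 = -21*b^3 - 83*b^2 + 14*b + 40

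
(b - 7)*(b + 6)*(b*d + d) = b^3*d - 43*b*d - 42*d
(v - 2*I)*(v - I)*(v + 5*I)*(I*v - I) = I*v^4 - 2*v^3 - I*v^3 + 2*v^2 + 13*I*v^2 + 10*v - 13*I*v - 10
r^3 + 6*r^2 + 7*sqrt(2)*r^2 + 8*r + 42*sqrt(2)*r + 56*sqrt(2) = (r + 2)*(r + 4)*(r + 7*sqrt(2))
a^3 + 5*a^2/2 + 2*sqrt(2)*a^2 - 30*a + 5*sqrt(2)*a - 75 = (a + 5/2)*(a - 3*sqrt(2))*(a + 5*sqrt(2))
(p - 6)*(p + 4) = p^2 - 2*p - 24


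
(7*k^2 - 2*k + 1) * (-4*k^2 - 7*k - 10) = -28*k^4 - 41*k^3 - 60*k^2 + 13*k - 10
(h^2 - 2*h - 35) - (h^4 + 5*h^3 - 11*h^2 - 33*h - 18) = -h^4 - 5*h^3 + 12*h^2 + 31*h - 17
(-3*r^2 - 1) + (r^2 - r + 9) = -2*r^2 - r + 8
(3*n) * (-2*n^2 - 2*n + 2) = -6*n^3 - 6*n^2 + 6*n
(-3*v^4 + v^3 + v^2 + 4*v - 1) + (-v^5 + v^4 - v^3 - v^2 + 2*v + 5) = -v^5 - 2*v^4 + 6*v + 4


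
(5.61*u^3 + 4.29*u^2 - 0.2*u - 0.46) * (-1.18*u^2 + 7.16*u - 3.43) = -6.6198*u^5 + 35.1054*u^4 + 11.7101*u^3 - 15.6039*u^2 - 2.6076*u + 1.5778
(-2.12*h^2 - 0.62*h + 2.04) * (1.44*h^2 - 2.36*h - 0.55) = -3.0528*h^4 + 4.1104*h^3 + 5.5668*h^2 - 4.4734*h - 1.122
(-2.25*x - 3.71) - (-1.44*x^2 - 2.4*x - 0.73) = 1.44*x^2 + 0.15*x - 2.98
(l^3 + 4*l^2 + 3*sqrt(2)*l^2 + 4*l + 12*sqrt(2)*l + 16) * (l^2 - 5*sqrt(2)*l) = l^5 - 2*sqrt(2)*l^4 + 4*l^4 - 26*l^3 - 8*sqrt(2)*l^3 - 104*l^2 - 20*sqrt(2)*l^2 - 80*sqrt(2)*l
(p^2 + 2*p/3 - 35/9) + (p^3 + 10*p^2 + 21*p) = p^3 + 11*p^2 + 65*p/3 - 35/9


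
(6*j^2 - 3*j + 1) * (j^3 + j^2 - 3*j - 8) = 6*j^5 + 3*j^4 - 20*j^3 - 38*j^2 + 21*j - 8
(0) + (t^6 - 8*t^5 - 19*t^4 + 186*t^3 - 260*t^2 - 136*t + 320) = t^6 - 8*t^5 - 19*t^4 + 186*t^3 - 260*t^2 - 136*t + 320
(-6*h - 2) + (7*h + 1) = h - 1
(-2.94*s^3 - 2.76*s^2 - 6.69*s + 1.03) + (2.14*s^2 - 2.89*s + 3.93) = -2.94*s^3 - 0.62*s^2 - 9.58*s + 4.96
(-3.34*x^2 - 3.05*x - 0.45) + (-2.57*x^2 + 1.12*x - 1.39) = -5.91*x^2 - 1.93*x - 1.84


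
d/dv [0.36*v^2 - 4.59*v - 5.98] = 0.72*v - 4.59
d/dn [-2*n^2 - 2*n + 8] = -4*n - 2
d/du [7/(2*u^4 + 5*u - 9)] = 7*(-8*u^3 - 5)/(2*u^4 + 5*u - 9)^2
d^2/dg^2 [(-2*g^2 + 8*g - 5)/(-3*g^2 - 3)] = 2*(-8*g^3 + 9*g^2 + 24*g - 3)/(3*(g^6 + 3*g^4 + 3*g^2 + 1))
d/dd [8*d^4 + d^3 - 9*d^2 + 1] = d*(32*d^2 + 3*d - 18)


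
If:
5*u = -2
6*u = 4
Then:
No Solution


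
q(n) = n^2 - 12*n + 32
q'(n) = 2*n - 12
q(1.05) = 20.50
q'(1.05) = -9.90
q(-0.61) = 39.69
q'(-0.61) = -13.22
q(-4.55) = 107.30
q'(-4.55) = -21.10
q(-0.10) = 33.21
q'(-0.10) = -12.20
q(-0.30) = 35.69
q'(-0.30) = -12.60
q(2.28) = 9.84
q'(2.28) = -7.44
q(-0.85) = 42.92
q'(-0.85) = -13.70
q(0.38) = 27.58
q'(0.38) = -11.24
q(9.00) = 5.00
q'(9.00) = 6.00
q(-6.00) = 140.00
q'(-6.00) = -24.00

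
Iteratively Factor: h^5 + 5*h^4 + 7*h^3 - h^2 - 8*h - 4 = (h + 2)*(h^4 + 3*h^3 + h^2 - 3*h - 2) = (h + 1)*(h + 2)*(h^3 + 2*h^2 - h - 2) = (h + 1)^2*(h + 2)*(h^2 + h - 2) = (h - 1)*(h + 1)^2*(h + 2)*(h + 2)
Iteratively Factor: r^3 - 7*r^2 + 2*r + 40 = (r + 2)*(r^2 - 9*r + 20) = (r - 4)*(r + 2)*(r - 5)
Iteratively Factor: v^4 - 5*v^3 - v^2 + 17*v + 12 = (v + 1)*(v^3 - 6*v^2 + 5*v + 12) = (v - 4)*(v + 1)*(v^2 - 2*v - 3) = (v - 4)*(v + 1)^2*(v - 3)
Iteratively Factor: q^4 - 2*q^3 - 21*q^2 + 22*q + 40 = (q - 5)*(q^3 + 3*q^2 - 6*q - 8) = (q - 5)*(q + 4)*(q^2 - q - 2) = (q - 5)*(q - 2)*(q + 4)*(q + 1)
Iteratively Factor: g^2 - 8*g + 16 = (g - 4)*(g - 4)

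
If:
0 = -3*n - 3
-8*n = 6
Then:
No Solution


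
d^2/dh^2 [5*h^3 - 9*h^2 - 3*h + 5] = 30*h - 18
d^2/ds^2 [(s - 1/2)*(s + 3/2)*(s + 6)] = 6*s + 14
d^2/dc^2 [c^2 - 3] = 2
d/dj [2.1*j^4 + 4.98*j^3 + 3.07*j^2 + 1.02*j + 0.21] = 8.4*j^3 + 14.94*j^2 + 6.14*j + 1.02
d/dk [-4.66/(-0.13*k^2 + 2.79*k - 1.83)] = (13.0014 - 1.2116*k)/(0.13*k^2 - 2.79*k + 1.83)^2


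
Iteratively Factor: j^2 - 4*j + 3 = (j - 3)*(j - 1)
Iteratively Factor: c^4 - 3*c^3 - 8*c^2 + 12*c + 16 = (c - 2)*(c^3 - c^2 - 10*c - 8) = (c - 4)*(c - 2)*(c^2 + 3*c + 2) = (c - 4)*(c - 2)*(c + 1)*(c + 2)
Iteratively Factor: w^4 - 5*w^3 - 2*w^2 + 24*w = (w - 3)*(w^3 - 2*w^2 - 8*w) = (w - 3)*(w + 2)*(w^2 - 4*w) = w*(w - 3)*(w + 2)*(w - 4)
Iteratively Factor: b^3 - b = (b)*(b^2 - 1) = b*(b + 1)*(b - 1)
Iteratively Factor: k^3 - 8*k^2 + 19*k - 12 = (k - 3)*(k^2 - 5*k + 4) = (k - 4)*(k - 3)*(k - 1)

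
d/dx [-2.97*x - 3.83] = -2.97000000000000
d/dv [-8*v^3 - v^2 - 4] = 2*v*(-12*v - 1)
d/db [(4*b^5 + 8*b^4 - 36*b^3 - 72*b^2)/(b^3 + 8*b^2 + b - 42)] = 8*b*(b^4 + 7*b^3 - 33*b^2 + 6*b + 84)/(b^4 + 10*b^3 - 3*b^2 - 140*b + 196)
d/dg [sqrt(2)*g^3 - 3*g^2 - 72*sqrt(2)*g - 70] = 3*sqrt(2)*g^2 - 6*g - 72*sqrt(2)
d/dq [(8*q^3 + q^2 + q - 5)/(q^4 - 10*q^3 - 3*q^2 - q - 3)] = (-8*q^6 - 2*q^5 - 17*q^4 + 24*q^3 - 220*q^2 - 36*q - 8)/(q^8 - 20*q^7 + 94*q^6 + 58*q^5 + 23*q^4 + 66*q^3 + 19*q^2 + 6*q + 9)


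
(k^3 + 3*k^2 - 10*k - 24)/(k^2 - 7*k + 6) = (k^3 + 3*k^2 - 10*k - 24)/(k^2 - 7*k + 6)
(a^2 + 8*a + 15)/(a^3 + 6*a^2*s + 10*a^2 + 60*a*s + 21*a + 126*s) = (a + 5)/(a^2 + 6*a*s + 7*a + 42*s)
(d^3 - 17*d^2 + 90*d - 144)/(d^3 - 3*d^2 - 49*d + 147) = (d^2 - 14*d + 48)/(d^2 - 49)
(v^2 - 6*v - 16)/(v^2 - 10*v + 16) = (v + 2)/(v - 2)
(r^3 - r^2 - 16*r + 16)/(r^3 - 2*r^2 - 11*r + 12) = (r + 4)/(r + 3)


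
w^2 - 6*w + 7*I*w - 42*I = (w - 6)*(w + 7*I)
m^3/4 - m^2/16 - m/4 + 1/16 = (m/4 + 1/4)*(m - 1)*(m - 1/4)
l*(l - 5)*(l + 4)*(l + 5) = l^4 + 4*l^3 - 25*l^2 - 100*l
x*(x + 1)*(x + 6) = x^3 + 7*x^2 + 6*x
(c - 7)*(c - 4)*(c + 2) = c^3 - 9*c^2 + 6*c + 56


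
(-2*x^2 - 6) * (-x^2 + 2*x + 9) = 2*x^4 - 4*x^3 - 12*x^2 - 12*x - 54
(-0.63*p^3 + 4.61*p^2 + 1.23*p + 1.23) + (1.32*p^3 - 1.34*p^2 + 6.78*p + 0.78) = 0.69*p^3 + 3.27*p^2 + 8.01*p + 2.01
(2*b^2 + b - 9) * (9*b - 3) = 18*b^3 + 3*b^2 - 84*b + 27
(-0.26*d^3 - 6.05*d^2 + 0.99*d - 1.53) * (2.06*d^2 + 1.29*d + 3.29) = -0.5356*d^5 - 12.7984*d^4 - 6.6205*d^3 - 21.7792*d^2 + 1.2834*d - 5.0337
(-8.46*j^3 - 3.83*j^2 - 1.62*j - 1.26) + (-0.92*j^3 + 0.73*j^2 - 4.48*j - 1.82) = -9.38*j^3 - 3.1*j^2 - 6.1*j - 3.08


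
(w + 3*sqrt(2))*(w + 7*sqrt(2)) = w^2 + 10*sqrt(2)*w + 42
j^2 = j^2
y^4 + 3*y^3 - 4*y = y*(y - 1)*(y + 2)^2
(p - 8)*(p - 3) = p^2 - 11*p + 24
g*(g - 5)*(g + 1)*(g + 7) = g^4 + 3*g^3 - 33*g^2 - 35*g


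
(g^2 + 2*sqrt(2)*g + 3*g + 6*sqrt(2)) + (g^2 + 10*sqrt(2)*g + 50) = 2*g^2 + 3*g + 12*sqrt(2)*g + 6*sqrt(2) + 50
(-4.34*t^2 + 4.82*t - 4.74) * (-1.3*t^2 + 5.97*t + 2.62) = 5.642*t^4 - 32.1758*t^3 + 23.5666*t^2 - 15.6694*t - 12.4188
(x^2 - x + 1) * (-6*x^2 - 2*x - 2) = -6*x^4 + 4*x^3 - 6*x^2 - 2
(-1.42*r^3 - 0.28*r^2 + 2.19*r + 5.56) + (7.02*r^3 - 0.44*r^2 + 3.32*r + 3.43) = 5.6*r^3 - 0.72*r^2 + 5.51*r + 8.99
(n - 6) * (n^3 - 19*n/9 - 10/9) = n^4 - 6*n^3 - 19*n^2/9 + 104*n/9 + 20/3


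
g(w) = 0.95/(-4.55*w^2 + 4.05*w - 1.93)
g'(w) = 0.95*(9.1*w - 4.05)/(-4.55*w^2 + 4.05*w - 1.93)^2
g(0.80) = -0.59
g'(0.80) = 1.20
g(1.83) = -0.10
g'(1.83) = 0.13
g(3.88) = -0.02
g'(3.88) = 0.01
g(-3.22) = -0.02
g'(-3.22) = -0.01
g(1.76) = -0.11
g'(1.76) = 0.14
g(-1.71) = -0.04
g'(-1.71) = -0.04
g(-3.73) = -0.01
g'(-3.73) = -0.01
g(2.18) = -0.06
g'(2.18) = 0.07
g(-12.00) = -0.00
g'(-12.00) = -0.00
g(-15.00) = -0.00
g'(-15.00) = -0.00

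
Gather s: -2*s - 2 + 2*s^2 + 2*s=2*s^2 - 2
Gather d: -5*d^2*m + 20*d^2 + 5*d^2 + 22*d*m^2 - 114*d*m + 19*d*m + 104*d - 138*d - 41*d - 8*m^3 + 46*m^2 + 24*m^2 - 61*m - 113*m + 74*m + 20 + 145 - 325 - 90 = d^2*(25 - 5*m) + d*(22*m^2 - 95*m - 75) - 8*m^3 + 70*m^2 - 100*m - 250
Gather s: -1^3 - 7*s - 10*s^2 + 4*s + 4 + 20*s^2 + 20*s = 10*s^2 + 17*s + 3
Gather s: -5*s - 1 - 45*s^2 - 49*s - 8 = -45*s^2 - 54*s - 9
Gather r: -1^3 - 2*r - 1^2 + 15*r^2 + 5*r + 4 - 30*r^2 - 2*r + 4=-15*r^2 + r + 6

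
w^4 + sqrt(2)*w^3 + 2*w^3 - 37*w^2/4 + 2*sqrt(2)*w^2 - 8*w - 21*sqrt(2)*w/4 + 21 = (w - 3/2)*(w + 7/2)*(w - sqrt(2))*(w + 2*sqrt(2))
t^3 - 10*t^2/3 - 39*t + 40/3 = (t - 8)*(t - 1/3)*(t + 5)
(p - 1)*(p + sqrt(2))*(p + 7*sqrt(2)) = p^3 - p^2 + 8*sqrt(2)*p^2 - 8*sqrt(2)*p + 14*p - 14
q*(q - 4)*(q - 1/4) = q^3 - 17*q^2/4 + q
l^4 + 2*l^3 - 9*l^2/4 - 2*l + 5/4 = (l - 1)*(l - 1/2)*(l + 1)*(l + 5/2)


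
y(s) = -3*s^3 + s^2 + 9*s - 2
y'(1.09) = 0.49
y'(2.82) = -56.93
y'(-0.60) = 4.56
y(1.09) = 5.11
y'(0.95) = 2.78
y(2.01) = -4.23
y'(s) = -9*s^2 + 2*s + 9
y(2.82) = -35.94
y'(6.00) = -303.00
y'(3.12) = -72.37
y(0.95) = 4.88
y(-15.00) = 10213.00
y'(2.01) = -23.34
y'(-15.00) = -2046.00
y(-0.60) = -6.39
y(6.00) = -560.00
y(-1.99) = 7.69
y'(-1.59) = -16.93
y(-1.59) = -1.72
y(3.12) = -55.30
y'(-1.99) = -30.62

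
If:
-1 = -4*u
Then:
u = 1/4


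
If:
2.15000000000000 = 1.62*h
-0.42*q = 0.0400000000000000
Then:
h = 1.33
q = -0.10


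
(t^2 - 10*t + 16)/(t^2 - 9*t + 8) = (t - 2)/(t - 1)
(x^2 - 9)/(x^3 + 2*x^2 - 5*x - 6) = (x - 3)/(x^2 - x - 2)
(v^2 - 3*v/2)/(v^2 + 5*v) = (v - 3/2)/(v + 5)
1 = 1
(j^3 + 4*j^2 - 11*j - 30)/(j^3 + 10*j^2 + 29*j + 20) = (j^2 - j - 6)/(j^2 + 5*j + 4)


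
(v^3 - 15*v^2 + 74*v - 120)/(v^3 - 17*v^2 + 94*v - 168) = (v - 5)/(v - 7)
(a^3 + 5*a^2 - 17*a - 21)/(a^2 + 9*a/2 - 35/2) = 2*(a^2 - 2*a - 3)/(2*a - 5)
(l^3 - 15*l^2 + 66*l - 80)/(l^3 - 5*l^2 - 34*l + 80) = (l - 5)/(l + 5)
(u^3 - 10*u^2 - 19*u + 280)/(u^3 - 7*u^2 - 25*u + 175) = (u - 8)/(u - 5)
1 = 1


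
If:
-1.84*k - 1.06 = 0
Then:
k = -0.58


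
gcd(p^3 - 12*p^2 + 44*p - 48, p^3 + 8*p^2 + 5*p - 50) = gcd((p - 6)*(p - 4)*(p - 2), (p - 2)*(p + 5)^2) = p - 2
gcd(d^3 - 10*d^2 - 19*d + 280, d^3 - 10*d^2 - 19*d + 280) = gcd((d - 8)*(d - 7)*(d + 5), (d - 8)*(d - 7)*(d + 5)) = d^3 - 10*d^2 - 19*d + 280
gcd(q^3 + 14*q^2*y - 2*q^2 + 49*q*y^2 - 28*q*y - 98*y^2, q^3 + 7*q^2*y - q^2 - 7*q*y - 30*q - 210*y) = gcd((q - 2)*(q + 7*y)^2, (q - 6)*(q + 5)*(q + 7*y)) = q + 7*y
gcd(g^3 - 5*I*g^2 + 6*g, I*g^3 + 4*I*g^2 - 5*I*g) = g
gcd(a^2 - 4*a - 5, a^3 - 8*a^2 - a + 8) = a + 1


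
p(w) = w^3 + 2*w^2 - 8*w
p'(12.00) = 472.00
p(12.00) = 1920.00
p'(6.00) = 124.00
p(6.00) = 240.00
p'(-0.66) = -9.33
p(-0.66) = 5.86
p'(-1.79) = -5.55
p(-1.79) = 14.99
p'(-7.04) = 112.52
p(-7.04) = -193.47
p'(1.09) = -0.08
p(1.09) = -5.05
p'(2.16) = 14.64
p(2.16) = 2.13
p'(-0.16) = -8.56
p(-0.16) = 1.33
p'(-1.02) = -8.96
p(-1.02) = 9.18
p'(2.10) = 13.63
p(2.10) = 1.28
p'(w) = 3*w^2 + 4*w - 8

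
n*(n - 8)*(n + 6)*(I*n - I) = I*n^4 - 3*I*n^3 - 46*I*n^2 + 48*I*n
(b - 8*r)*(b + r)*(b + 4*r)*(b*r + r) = b^4*r - 3*b^3*r^2 + b^3*r - 36*b^2*r^3 - 3*b^2*r^2 - 32*b*r^4 - 36*b*r^3 - 32*r^4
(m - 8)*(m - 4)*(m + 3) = m^3 - 9*m^2 - 4*m + 96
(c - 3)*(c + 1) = c^2 - 2*c - 3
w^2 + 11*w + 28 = (w + 4)*(w + 7)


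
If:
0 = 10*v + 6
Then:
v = -3/5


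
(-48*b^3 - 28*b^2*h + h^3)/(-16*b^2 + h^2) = (12*b^2 + 4*b*h - h^2)/(4*b - h)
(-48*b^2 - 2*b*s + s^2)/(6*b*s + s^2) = (-8*b + s)/s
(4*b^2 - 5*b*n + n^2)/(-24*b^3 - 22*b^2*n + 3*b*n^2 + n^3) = (-b + n)/(6*b^2 + 7*b*n + n^2)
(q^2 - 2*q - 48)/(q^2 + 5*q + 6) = (q^2 - 2*q - 48)/(q^2 + 5*q + 6)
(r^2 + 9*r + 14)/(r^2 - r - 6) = (r + 7)/(r - 3)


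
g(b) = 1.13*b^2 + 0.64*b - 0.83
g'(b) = 2.26*b + 0.64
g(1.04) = 1.06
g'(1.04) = 2.99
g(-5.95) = 35.37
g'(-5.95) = -12.81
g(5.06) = 31.34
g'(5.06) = 12.08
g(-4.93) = 23.48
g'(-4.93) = -10.50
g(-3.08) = 7.92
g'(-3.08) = -6.32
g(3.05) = 11.63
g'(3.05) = 7.53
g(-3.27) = 9.16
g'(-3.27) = -6.75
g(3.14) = 12.32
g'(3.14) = 7.74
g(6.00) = 43.69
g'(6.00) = 14.20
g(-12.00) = 154.21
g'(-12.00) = -26.48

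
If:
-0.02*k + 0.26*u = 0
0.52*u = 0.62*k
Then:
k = 0.00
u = 0.00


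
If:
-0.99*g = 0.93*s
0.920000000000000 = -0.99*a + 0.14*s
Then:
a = 0.141414141414141*s - 0.929292929292929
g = -0.939393939393939*s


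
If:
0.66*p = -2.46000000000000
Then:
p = -3.73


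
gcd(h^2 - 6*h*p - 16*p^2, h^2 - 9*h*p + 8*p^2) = -h + 8*p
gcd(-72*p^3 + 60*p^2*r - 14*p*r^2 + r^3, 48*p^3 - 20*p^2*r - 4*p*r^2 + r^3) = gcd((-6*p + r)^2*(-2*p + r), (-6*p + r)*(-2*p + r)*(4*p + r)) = 12*p^2 - 8*p*r + r^2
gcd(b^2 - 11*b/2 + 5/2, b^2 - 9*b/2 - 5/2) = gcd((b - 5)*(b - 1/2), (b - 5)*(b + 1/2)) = b - 5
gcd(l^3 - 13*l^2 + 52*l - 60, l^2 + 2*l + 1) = 1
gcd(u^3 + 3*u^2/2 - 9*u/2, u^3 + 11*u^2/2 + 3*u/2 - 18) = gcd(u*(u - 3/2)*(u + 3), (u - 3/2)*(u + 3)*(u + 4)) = u^2 + 3*u/2 - 9/2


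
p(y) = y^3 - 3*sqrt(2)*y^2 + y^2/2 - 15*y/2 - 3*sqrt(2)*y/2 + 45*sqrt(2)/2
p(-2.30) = 21.98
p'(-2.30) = 23.46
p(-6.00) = -261.19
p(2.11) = 4.25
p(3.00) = -3.73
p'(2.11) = -12.06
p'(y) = 3*y^2 - 6*sqrt(2)*y + y - 15/2 - 3*sqrt(2)/2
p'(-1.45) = 7.54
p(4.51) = 4.04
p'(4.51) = 17.64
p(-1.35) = 35.53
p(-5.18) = -157.76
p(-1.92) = 29.42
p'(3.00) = -5.08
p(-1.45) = 34.85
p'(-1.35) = 5.95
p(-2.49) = 17.13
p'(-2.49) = 27.62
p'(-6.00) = 143.29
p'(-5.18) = 109.65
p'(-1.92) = 15.81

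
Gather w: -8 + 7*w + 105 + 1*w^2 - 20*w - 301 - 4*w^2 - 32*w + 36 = -3*w^2 - 45*w - 168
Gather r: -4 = -4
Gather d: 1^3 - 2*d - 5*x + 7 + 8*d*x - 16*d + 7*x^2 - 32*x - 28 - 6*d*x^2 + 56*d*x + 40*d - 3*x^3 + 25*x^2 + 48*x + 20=d*(-6*x^2 + 64*x + 22) - 3*x^3 + 32*x^2 + 11*x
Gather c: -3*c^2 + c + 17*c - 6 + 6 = -3*c^2 + 18*c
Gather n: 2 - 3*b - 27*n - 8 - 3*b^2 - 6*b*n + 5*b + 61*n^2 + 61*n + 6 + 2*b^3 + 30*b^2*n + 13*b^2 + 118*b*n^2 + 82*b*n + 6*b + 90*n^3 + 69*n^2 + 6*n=2*b^3 + 10*b^2 + 8*b + 90*n^3 + n^2*(118*b + 130) + n*(30*b^2 + 76*b + 40)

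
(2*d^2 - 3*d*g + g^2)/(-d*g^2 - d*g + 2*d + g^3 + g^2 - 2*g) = (-2*d + g)/(g^2 + g - 2)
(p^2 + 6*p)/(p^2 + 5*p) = (p + 6)/(p + 5)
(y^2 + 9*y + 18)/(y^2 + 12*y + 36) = (y + 3)/(y + 6)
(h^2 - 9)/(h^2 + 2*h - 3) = (h - 3)/(h - 1)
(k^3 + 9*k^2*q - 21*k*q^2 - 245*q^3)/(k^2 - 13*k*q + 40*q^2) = (-k^2 - 14*k*q - 49*q^2)/(-k + 8*q)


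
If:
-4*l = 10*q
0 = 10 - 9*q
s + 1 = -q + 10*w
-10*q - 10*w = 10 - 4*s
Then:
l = -25/9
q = 10/9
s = 209/27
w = 133/135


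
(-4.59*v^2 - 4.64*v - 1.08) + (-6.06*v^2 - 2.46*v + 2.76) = -10.65*v^2 - 7.1*v + 1.68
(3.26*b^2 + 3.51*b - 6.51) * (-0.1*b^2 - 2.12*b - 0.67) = -0.326*b^4 - 7.2622*b^3 - 8.9744*b^2 + 11.4495*b + 4.3617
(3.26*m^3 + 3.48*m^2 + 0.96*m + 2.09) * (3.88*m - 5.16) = 12.6488*m^4 - 3.3192*m^3 - 14.232*m^2 + 3.1556*m - 10.7844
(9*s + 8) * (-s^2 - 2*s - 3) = -9*s^3 - 26*s^2 - 43*s - 24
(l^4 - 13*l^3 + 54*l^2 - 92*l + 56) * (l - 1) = l^5 - 14*l^4 + 67*l^3 - 146*l^2 + 148*l - 56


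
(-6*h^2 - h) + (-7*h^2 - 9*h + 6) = -13*h^2 - 10*h + 6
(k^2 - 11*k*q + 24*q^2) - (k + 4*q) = k^2 - 11*k*q - k + 24*q^2 - 4*q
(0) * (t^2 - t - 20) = 0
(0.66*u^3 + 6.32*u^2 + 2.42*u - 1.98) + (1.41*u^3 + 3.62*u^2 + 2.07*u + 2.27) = 2.07*u^3 + 9.94*u^2 + 4.49*u + 0.29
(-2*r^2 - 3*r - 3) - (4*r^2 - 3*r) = -6*r^2 - 3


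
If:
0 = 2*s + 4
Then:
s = -2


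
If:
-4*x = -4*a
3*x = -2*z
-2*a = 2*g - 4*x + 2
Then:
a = -2*z/3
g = -2*z/3 - 1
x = -2*z/3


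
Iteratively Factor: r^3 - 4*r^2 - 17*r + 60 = (r + 4)*(r^2 - 8*r + 15) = (r - 5)*(r + 4)*(r - 3)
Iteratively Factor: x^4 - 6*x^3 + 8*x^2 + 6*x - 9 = (x + 1)*(x^3 - 7*x^2 + 15*x - 9) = (x - 3)*(x + 1)*(x^2 - 4*x + 3) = (x - 3)^2*(x + 1)*(x - 1)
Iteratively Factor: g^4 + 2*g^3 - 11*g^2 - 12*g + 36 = (g + 3)*(g^3 - g^2 - 8*g + 12) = (g - 2)*(g + 3)*(g^2 + g - 6) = (g - 2)*(g + 3)^2*(g - 2)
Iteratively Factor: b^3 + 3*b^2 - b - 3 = (b - 1)*(b^2 + 4*b + 3) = (b - 1)*(b + 1)*(b + 3)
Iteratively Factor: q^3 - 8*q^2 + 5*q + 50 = (q - 5)*(q^2 - 3*q - 10) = (q - 5)*(q + 2)*(q - 5)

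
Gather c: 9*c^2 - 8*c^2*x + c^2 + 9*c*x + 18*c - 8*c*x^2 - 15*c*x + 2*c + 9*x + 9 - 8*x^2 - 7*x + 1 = c^2*(10 - 8*x) + c*(-8*x^2 - 6*x + 20) - 8*x^2 + 2*x + 10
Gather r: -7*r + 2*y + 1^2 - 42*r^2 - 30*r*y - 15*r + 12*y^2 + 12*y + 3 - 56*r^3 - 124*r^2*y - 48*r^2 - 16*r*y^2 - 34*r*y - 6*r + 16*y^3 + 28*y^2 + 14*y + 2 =-56*r^3 + r^2*(-124*y - 90) + r*(-16*y^2 - 64*y - 28) + 16*y^3 + 40*y^2 + 28*y + 6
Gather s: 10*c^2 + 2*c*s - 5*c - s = 10*c^2 - 5*c + s*(2*c - 1)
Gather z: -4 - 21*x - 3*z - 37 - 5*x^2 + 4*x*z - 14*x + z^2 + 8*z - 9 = -5*x^2 - 35*x + z^2 + z*(4*x + 5) - 50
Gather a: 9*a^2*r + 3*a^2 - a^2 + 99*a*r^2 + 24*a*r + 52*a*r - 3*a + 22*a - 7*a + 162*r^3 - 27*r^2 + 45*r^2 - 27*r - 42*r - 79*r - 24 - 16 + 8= a^2*(9*r + 2) + a*(99*r^2 + 76*r + 12) + 162*r^3 + 18*r^2 - 148*r - 32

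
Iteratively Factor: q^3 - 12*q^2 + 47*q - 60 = (q - 4)*(q^2 - 8*q + 15) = (q - 4)*(q - 3)*(q - 5)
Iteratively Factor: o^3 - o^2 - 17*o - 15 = (o - 5)*(o^2 + 4*o + 3) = (o - 5)*(o + 1)*(o + 3)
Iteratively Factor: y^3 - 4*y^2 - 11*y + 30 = (y + 3)*(y^2 - 7*y + 10) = (y - 2)*(y + 3)*(y - 5)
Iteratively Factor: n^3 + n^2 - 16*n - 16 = (n + 4)*(n^2 - 3*n - 4) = (n + 1)*(n + 4)*(n - 4)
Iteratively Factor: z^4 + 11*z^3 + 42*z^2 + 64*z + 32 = (z + 2)*(z^3 + 9*z^2 + 24*z + 16) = (z + 2)*(z + 4)*(z^2 + 5*z + 4) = (z + 1)*(z + 2)*(z + 4)*(z + 4)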